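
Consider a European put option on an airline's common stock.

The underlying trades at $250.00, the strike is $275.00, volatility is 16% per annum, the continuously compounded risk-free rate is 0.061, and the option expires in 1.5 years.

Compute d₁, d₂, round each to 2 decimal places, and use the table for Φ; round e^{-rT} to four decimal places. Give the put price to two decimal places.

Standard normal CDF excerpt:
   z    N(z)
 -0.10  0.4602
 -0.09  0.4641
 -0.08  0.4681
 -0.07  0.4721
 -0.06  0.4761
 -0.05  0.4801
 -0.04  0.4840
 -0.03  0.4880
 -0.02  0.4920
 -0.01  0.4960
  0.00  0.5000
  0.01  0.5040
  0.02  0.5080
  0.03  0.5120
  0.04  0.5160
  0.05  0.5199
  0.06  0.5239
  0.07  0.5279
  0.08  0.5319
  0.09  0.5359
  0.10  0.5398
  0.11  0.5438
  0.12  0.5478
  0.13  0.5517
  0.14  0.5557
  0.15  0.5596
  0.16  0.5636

σ√T = 0.16 × 1.2247 = 0.1960
d₁ = [ln(250/275) + (0.061 + ½·0.16²)·1.5] / (σ√T) = (-0.0953 + 0.1107) / 0.1960 = 0.0785 → 0.08
d₂ = 0.0785 − 0.1960 = -0.1174 → -0.12
e^(−rT) = e^(−0.061·1.5) = 0.9126
P = 275·0.9126·N(0.12) − 250·N(-0.08) = 275·0.9126·0.5478 − 250·0.4681 = 137.4786 − 117.0250 = 20.4536

$20.45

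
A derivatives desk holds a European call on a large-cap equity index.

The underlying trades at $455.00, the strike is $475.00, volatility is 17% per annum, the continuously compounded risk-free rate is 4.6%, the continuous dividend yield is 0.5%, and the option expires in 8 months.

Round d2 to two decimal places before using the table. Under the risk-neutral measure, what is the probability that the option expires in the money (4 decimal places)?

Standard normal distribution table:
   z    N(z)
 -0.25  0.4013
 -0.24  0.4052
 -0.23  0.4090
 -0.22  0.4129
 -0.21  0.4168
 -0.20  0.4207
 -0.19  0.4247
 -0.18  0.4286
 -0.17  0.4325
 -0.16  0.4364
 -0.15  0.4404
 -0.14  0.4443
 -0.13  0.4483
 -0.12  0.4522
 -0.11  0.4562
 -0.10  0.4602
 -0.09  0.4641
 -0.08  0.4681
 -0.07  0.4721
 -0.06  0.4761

0.4286

T = 0.6667;  σ√T = 0.1388
d₁ = [ln(455/475) + (0.046 − 0.005 + 0.17²/2)·0.6667] / 0.1388 = [-0.0430 + 0.0370] / 0.1388 = -0.0436 → -0.04
d₂ = d₁ − σ√T = -0.0436 − 0.1388 = -0.1824 → -0.18
Risk-neutral Pr[S_T > K] = N(d₂) = N(-0.18) = 0.4286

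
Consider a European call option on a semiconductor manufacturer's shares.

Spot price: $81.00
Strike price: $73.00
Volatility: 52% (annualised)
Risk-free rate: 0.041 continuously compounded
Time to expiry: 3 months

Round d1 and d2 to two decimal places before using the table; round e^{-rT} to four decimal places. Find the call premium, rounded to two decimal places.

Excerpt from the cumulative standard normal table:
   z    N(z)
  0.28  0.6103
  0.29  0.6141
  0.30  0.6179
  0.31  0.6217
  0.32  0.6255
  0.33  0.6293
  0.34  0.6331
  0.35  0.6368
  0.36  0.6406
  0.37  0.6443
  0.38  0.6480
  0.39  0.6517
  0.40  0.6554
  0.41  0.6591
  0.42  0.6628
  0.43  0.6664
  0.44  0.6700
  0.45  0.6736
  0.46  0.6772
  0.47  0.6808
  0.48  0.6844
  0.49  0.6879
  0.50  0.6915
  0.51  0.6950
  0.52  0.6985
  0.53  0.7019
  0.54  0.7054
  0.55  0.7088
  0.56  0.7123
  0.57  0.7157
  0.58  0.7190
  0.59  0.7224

$13.05

σ√T = 0.52 × 0.5000 = 0.2600
ln(S/K) + (r + σ²/2)T = ln(81/73) + (0.041 + 0.52²/2)·0.25 = 0.1040 + 0.0441 = 0.1480
d₁ = 0.1480 / 0.2600 = 0.5694 ⇒ 0.57
d₂ = d₁ − σ√T = 0.5694 − 0.2600 = 0.3094 ⇒ 0.31
exp(−rT) = exp(−0.041·0.25) = 0.9898
N(d₁) = N(0.57) = 0.7157;  N(d₂) = N(0.31) = 0.6217
C = 81·0.7157 − 73·0.9898·0.6217 = 57.9717 − 44.9212 = 13.0505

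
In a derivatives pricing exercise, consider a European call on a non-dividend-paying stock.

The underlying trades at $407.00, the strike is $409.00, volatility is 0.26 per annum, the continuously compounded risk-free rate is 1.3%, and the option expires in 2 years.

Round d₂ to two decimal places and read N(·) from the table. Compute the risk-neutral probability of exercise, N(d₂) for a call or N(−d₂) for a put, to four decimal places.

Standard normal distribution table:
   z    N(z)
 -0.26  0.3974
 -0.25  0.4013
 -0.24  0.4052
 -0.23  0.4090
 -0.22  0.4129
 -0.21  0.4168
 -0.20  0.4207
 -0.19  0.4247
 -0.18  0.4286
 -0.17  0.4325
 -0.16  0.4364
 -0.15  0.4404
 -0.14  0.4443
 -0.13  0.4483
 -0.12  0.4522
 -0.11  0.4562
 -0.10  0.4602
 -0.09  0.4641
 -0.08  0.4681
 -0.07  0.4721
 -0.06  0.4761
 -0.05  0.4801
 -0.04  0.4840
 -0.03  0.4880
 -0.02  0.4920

T = 2;  σ√T = 0.3677
d₁ = [ln(407/409) + (0.013 + 0.26²/2)·2] / 0.3677 = [-0.0049 + 0.0936] / 0.3677 = 0.2412 ⇒ 0.24
d₂ = d₁ − σ√T = 0.2412 − 0.3677 = -0.1265 ⇒ -0.13
Pr(exercise) under Q = N(d₂) = 0.4483

0.4483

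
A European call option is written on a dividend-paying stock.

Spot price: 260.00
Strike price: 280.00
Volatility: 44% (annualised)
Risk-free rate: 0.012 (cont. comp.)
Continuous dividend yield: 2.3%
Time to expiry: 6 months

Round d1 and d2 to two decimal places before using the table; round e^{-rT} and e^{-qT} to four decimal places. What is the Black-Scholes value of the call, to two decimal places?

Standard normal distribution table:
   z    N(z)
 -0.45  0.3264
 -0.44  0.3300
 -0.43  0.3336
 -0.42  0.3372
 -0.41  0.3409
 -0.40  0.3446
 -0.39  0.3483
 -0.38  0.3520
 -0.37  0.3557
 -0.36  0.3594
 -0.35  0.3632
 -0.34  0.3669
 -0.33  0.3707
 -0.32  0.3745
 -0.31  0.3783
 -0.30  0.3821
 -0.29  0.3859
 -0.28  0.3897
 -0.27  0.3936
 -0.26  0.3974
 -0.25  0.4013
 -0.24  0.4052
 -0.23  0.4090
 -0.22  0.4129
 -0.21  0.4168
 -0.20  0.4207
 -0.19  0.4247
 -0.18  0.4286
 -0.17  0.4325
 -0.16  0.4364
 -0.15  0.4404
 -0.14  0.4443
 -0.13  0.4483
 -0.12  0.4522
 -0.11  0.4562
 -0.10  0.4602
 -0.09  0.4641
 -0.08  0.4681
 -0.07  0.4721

T = 0.5;  σ√T = 0.3111
d₁ = [ln(260/280) + (0.012 − 0.023 + ½·0.44²)·0.5] / (σ√T) = (-0.0741 + 0.0429) / 0.3111 = -0.1003 ⇒ -0.10
d₂ = -0.1003 − 0.3111 = -0.4114 ⇒ -0.41
e^(−qT) = e^(−0.023·0.5) = 0.9886;  e^(−rT) = e^(−0.012·0.5) = 0.9940
N(d₁) = N(-0.10) = 0.4602;  N(d₂) = N(-0.41) = 0.3409
C = 260·0.9886·0.4602 − 280·0.9940·0.3409 = 118.2880 − 94.8793 = 23.4087

23.41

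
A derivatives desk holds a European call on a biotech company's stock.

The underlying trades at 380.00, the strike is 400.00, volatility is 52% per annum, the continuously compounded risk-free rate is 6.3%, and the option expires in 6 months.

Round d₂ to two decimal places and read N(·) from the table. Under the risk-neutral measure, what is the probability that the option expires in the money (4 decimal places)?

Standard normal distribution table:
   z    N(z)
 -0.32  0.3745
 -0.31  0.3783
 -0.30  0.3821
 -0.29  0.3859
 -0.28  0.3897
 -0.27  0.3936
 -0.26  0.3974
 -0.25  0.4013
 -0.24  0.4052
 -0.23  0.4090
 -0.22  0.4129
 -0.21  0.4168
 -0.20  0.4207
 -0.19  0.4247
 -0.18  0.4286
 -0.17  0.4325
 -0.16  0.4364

0.4052

σ√T = 0.52 × 0.7071 = 0.3677
d₁ = [ln(380/400) + (0.063 + 0.52²/2)·0.5] / 0.3677 = [-0.0513 + 0.0991] / 0.3677 = 0.1300 which rounds to 0.13
d₂ = d₁ − σ√T = 0.1300 − 0.3677 = -0.2377 which rounds to -0.24
Risk-neutral Pr[S_T > K] = N(d₂) = N(-0.24) = 0.4052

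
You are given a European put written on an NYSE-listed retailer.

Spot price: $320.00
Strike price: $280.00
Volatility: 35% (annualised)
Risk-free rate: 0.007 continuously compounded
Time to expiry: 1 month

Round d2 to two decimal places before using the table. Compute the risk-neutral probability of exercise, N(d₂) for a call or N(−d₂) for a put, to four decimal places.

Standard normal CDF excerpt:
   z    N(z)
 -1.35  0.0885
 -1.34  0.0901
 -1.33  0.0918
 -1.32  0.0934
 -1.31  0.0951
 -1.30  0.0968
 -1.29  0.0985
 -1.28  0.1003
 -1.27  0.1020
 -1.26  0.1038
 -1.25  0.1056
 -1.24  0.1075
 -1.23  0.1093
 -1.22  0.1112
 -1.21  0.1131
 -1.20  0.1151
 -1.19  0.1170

σ√T = 0.35·√0.08333 = 0.1010
d₁ = [ln(320/280) + (0.007 + ½·0.35²)·0.08333] / (σ√T) = (0.1335 + 0.0057) / 0.1010 = 1.3779 which rounds to 1.38
d₂ = 1.3779 − 0.1010 = 1.2769 which rounds to 1.28
Pr(exercise) under Q = N(−d₂) = N(-1.28) = 0.1003

0.1003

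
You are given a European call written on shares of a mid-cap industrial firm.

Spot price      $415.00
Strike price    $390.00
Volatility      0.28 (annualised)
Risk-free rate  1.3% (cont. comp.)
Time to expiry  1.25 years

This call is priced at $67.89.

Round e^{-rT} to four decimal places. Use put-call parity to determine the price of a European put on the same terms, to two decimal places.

$36.61

exp(−rT) = exp(−0.013·1.25) = 0.9839
Put-call parity: C − P = S − K·e^(−rT) = 415 − 390·0.9839 = 415 − 383.7210 = 31.2790
P = C − (C − P) = 67.89 − (31.2790) = 36.6110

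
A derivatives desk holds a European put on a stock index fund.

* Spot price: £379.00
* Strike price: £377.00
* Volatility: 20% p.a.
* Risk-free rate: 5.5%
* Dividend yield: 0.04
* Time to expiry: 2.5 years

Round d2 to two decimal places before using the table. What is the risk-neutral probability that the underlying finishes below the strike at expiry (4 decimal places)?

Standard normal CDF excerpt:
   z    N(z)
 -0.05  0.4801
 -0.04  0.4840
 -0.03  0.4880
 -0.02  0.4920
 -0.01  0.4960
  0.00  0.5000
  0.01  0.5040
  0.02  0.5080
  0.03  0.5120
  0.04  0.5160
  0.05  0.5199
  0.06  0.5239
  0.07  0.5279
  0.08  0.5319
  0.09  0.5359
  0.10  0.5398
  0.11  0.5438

σ√T = 0.2·√2.5 = 0.3162
d₁ = [ln(379/377) + (0.055 − 0.04 + 0.2²/2)·2.5] / 0.3162 = [0.0053 + 0.0875] / 0.3162 = 0.2934 which rounds to 0.29
d₂ = d₁ − σ√T = 0.2934 − 0.3162 = -0.0228 which rounds to -0.02
Risk-neutral Pr[S_T < K] = N(−d₂) = N(0.02) = 0.5080

0.5080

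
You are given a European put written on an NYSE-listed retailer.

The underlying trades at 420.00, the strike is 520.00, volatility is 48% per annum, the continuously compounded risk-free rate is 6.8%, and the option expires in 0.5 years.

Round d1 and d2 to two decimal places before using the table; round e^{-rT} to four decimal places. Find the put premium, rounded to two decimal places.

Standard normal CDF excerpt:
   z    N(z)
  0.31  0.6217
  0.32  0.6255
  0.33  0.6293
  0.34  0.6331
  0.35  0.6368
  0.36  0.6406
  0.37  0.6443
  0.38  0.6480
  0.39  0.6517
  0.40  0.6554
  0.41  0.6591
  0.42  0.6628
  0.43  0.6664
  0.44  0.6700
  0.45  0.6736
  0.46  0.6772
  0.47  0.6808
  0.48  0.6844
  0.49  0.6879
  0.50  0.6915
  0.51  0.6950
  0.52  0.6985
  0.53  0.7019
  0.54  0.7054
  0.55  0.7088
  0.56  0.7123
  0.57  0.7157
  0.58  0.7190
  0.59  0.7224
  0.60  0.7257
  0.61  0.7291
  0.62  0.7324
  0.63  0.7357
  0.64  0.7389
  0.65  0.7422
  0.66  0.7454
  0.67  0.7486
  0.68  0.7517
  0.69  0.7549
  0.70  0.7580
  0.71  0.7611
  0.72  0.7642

T = 0.5;  σ√T = 0.3394
d₁ = [ln(420/520) + (0.068 + 0.48²/2)·0.5] / 0.3394 = [-0.2136 + 0.0916] / 0.3394 = -0.3594 ≈ -0.36
d₂ = d₁ − σ√T = -0.3594 − 0.3394 = -0.6988 ≈ -0.70
exp(−rT) = exp(−0.068·0.5) = 0.9666
N(−d₂) = N(0.70) = 0.7580;  N(−d₁) = N(0.36) = 0.6406
P = 520·0.9666·0.7580 − 420·0.6406 = 380.9951 − 269.0520 = 111.9431

111.94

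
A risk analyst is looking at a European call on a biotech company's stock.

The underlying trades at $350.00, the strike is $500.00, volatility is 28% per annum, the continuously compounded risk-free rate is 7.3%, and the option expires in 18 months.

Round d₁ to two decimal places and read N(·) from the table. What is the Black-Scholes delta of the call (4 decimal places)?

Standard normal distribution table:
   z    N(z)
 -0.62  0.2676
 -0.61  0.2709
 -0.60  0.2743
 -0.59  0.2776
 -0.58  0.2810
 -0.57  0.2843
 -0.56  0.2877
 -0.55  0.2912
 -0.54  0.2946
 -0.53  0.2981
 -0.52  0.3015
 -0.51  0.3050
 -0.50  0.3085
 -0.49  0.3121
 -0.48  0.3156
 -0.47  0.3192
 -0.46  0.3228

σ√T = 0.28·√1.5 = 0.3429
d₁ = [ln(350/500) + (0.073 + 0.28²/2)·1.5] / 0.3429 = [-0.3567 + 0.1683] / 0.3429 = -0.5493 → -0.55
N(d₁) = N(-0.55) = 0.2912
Δ_call = N(d₁) = 0.2912

0.2912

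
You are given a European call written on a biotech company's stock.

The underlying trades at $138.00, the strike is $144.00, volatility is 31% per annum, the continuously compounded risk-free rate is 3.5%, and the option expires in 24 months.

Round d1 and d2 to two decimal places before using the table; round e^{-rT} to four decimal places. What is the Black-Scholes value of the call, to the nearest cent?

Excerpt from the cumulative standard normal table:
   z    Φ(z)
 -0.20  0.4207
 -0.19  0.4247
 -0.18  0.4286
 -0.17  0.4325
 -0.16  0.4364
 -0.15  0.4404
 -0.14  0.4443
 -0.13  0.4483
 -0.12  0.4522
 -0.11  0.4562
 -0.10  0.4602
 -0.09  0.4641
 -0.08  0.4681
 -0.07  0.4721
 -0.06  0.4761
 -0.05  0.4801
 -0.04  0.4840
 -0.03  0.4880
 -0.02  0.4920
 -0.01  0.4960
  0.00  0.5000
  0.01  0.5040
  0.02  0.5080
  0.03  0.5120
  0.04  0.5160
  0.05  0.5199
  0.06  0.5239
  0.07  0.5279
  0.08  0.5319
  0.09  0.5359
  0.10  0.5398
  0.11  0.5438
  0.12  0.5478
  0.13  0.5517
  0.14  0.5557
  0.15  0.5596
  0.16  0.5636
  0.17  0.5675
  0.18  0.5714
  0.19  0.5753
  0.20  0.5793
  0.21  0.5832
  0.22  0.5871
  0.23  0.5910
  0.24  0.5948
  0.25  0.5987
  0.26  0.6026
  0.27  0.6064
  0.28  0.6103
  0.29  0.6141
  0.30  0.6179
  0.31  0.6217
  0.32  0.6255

T = 2;  σ√T = 0.4384
d₁ = [ln(138/144) + (0.035 + ½·0.31²)·2] / (σ√T) = (-0.0426 + 0.1661) / 0.4384 = 0.2818 ⇒ 0.28
d₂ = 0.2818 − 0.4384 = -0.1566 ⇒ -0.16
e^(−rT) = e^(−0.035·2) = 0.9324
N(d₁) = N(0.28) = 0.6103;  N(d₂) = N(-0.16) = 0.4364
C = 138·0.6103 − 144·0.9324·0.4364 = 84.2214 − 58.5935 = 25.6279

$25.63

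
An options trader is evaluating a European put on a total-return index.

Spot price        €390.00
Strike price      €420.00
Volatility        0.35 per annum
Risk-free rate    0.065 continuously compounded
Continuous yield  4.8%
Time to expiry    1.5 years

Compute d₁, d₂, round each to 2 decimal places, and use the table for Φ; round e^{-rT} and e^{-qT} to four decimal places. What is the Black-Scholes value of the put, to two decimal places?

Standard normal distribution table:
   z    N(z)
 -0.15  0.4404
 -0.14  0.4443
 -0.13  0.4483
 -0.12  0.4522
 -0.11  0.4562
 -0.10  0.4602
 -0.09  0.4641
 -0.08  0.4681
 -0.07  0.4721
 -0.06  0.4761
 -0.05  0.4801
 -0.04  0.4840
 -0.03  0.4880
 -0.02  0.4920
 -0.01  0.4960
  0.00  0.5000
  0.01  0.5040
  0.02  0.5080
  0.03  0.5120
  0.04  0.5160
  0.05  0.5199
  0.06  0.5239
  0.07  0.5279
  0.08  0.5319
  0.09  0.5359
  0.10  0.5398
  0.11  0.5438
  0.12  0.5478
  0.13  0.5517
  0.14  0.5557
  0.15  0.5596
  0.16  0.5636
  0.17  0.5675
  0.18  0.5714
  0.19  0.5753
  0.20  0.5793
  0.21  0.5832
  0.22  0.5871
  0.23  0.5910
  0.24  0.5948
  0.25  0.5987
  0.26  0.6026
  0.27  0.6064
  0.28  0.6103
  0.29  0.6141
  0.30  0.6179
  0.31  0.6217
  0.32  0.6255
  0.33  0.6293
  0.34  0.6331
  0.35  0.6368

€72.75

T = 1.5;  σ√T = 0.4287
d₁ = [ln(390/420) + (0.065 − 0.048 + 0.35²/2)·1.5] / 0.4287 = [-0.0741 + 0.1174] / 0.4287 = 0.1009 → 0.10
d₂ = d₁ − σ√T = 0.1009 − 0.4287 = -0.3277 → -0.33
e^(−qT) = e^(−0.048·1.5) = 0.9305;  e^(−rT) = e^(−0.065·1.5) = 0.9071
P = 420·0.9071·N(0.33) − 390·0.9305·N(-0.10) = 420·0.9071·0.6293 − 390·0.9305·0.4602 = 239.7520 − 167.0043 = 72.7477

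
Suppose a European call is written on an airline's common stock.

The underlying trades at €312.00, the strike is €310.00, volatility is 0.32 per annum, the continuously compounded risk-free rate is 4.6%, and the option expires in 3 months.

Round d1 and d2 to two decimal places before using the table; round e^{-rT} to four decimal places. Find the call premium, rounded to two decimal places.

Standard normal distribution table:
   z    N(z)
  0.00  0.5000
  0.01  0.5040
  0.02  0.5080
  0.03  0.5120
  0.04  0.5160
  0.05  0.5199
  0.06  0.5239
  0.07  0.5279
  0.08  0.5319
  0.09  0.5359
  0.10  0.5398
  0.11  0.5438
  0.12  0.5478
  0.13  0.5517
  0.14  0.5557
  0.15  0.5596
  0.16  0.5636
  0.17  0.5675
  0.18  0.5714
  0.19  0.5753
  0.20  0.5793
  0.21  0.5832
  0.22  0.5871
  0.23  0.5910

€22.58

T = 0.25;  σ√T = 0.1600
d₁ = [ln(312/310) + (0.046 + 0.32²/2)·0.25] / 0.1600 = [0.0064 + 0.0243] / 0.1600 = 0.1921 ≈ 0.19
d₂ = d₁ − σ√T = 0.1921 − 0.1600 = 0.0321 ≈ 0.03
e^(−rT) = e^(−0.046·0.25) = 0.9886
C = 312·N(0.19) − 310·0.9886·N(0.03) = 312·0.5753 − 310·0.9886·0.5120 = 179.4936 − 156.9106 = 22.5830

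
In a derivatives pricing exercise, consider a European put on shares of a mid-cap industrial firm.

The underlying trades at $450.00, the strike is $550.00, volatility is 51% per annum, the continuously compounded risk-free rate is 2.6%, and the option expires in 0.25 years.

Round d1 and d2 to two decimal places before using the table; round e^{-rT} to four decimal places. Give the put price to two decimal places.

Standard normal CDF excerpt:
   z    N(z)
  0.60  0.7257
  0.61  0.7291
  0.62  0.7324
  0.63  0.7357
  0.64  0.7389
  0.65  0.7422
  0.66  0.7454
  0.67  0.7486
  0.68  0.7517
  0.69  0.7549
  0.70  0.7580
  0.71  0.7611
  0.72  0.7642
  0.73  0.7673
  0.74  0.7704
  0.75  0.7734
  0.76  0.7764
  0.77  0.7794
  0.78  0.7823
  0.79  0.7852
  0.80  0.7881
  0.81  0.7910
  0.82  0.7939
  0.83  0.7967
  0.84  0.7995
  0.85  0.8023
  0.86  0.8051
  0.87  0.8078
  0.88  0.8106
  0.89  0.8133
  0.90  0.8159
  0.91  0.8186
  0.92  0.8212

$113.34

T = 0.25;  σ√T = 0.2550
d₁ = [ln(450/550) + (0.026 + 0.51²/2)·0.25] / 0.2550 = [-0.2007 + 0.0390] / 0.2550 = -0.6340 ≈ -0.63
d₂ = d₁ − σ√T = -0.6340 − 0.2550 = -0.8890 ≈ -0.89
e^(−rT) = e^(−0.026·0.25) = 0.9935
N(−d₂) = N(0.89) = 0.8133;  N(−d₁) = N(0.63) = 0.7357
P = 550·0.9935·0.8133 − 450·0.7357 = 444.4075 − 331.0650 = 113.3425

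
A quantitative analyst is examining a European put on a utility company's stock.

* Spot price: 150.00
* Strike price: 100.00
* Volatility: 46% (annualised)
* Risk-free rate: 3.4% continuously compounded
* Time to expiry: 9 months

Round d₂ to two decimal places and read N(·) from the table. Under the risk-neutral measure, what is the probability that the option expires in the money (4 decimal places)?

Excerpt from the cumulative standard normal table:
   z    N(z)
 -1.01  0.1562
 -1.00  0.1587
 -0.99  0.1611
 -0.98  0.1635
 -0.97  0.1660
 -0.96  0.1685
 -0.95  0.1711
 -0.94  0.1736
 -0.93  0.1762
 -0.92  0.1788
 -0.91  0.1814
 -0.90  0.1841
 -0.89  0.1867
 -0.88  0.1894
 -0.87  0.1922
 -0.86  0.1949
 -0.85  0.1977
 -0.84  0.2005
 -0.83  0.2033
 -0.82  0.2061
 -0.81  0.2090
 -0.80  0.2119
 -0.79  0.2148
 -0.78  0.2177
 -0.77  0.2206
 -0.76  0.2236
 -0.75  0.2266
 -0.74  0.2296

σ√T = 0.46·√0.75 = 0.3984
d₁ = [ln(150/100) + (0.034 + 0.46²/2)·0.75] / 0.3984 = [0.4055 + 0.1048] / 0.3984 = 1.2810 which rounds to 1.28
d₂ = d₁ − σ√T = 1.2810 − 0.3984 = 0.8826 which rounds to 0.88
Pr(exercise) under Q = N(−d₂) = N(-0.88) = 0.1894

0.1894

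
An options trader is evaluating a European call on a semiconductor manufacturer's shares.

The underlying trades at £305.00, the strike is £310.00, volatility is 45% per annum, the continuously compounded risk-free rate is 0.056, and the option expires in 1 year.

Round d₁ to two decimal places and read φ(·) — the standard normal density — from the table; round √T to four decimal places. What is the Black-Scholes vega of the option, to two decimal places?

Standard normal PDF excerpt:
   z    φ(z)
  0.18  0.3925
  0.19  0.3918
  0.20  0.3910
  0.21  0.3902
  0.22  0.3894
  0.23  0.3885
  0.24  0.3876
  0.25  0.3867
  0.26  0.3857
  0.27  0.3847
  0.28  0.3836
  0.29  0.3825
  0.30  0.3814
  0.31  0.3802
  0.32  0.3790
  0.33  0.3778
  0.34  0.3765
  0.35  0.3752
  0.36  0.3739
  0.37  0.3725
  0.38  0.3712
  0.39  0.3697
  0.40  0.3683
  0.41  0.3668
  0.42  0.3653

σ√T = 0.45·√1 = 0.4500
d₁ = [ln(305/310) + (0.056 + ½·0.45²)·1] / (σ√T) = (-0.0163 + 0.1573) / 0.4500 = 0.3133 which rounds to 0.31
√T = √1 = 1.0000
φ(d₁) = φ(0.31) = 0.3802
vega = S·φ(d₁)·√T = 305·0.3802·1.0000 = 115.9610

115.96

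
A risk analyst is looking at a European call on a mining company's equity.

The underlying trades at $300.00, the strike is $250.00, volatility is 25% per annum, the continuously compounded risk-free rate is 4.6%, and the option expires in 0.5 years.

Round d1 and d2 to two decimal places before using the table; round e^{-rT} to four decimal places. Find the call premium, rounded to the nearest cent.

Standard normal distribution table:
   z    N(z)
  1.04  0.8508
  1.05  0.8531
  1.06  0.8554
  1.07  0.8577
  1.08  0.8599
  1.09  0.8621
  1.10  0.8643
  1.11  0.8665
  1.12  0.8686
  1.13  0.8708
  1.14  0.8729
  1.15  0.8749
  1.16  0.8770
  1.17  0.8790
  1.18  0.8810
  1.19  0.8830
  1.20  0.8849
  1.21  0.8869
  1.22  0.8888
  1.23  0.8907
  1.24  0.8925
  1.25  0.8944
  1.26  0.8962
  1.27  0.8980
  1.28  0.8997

σ√T = 0.25 × 0.7071 = 0.1768
d₁ = [ln(300/250) + (0.046 + 0.25²/2)·0.5] / 0.1768 = [0.1823 + 0.0386] / 0.1768 = 1.2499 which rounds to 1.25
d₂ = d₁ − σ√T = 1.2499 − 0.1768 = 1.0731 which rounds to 1.07
exp(−rT) = exp(−0.046·0.5) = 0.9773
N(d₁) = N(1.25) = 0.8944;  N(d₂) = N(1.07) = 0.8577
C = 300·0.8944 − 250·0.9773·0.8577 = 268.3200 − 209.5576 = 58.7624

$58.76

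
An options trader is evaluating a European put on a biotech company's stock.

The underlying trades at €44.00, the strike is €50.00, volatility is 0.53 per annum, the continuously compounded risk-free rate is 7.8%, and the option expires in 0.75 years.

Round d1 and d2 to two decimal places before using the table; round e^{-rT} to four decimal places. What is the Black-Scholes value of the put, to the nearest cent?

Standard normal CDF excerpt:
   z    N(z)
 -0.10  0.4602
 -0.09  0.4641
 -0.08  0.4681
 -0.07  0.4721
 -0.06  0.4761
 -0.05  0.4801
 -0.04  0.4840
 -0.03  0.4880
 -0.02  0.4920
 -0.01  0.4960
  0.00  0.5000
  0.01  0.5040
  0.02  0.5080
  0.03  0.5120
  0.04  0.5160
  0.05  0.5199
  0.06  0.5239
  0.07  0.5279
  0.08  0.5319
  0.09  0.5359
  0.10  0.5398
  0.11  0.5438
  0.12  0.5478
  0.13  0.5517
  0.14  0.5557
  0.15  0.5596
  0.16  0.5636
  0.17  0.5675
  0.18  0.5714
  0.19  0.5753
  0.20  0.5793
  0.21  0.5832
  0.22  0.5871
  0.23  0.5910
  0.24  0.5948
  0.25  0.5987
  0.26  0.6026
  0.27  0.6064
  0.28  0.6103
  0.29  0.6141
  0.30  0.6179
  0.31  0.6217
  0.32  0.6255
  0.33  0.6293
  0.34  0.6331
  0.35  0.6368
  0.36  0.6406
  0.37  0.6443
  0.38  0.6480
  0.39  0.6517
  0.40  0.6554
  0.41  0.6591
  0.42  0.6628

€9.96

σ√T = 0.53 × 0.8660 = 0.4590
ln(S/K) + (r + σ²/2)T = ln(44/50) + (0.078 + 0.53²/2)·0.75 = -0.1278 + 0.1638 = 0.0360
d₁ = 0.0360 / 0.4590 = 0.0784 which rounds to 0.08
d₂ = d₁ − σ√T = 0.0784 − 0.4590 = -0.3806 which rounds to -0.38
e^(−rT) = e^(−0.078·0.75) = 0.9432
N(−d₂) = N(0.38) = 0.6480;  N(−d₁) = N(-0.08) = 0.4681
P = 50·0.9432·0.6480 − 44·0.4681 = 30.5597 − 20.5964 = 9.9633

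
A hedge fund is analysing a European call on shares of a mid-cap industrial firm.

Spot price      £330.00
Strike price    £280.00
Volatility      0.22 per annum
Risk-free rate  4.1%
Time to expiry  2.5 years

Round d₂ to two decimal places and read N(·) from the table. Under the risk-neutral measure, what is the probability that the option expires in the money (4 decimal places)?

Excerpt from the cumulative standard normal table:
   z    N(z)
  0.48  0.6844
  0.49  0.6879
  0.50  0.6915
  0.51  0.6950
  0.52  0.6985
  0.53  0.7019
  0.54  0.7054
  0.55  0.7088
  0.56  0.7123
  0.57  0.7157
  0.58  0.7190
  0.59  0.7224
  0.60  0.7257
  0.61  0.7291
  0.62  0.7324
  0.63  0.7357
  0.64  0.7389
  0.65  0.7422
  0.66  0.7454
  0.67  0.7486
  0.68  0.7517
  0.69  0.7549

0.7224

σ√T = 0.22·√2.5 = 0.3479
d₁ = [ln(330/280) + (0.041 + 0.22²/2)·2.5] / 0.3479 = [0.1643 + 0.1630] / 0.3479 = 0.9409 which rounds to 0.94
d₂ = d₁ − σ√T = 0.9409 − 0.3479 = 0.5931 which rounds to 0.59
Pr(exercise) under Q = N(d₂) = 0.7224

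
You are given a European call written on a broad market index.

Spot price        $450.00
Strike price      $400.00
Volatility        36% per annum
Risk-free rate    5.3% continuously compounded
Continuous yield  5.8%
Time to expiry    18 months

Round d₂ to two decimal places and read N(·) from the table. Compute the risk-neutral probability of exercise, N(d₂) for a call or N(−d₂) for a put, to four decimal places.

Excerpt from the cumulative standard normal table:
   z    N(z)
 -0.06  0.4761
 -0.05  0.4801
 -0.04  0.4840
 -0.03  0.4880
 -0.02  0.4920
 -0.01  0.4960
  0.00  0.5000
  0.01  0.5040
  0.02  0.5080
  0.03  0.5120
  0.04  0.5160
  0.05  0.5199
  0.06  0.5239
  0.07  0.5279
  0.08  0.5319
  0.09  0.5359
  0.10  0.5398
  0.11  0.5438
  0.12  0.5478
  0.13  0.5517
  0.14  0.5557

T = 1.5;  σ√T = 0.4409
ln(S/K) + (r − q + σ²/2)T = ln(450/400) + (0.053 − 0.058 + 0.36²/2)·1.5 = 0.1178 + 0.0897 = 0.2075
d₁ = 0.2075 / 0.4409 = 0.4706 which rounds to 0.47
d₂ = d₁ − σ√T = 0.4706 − 0.4409 = 0.0297 which rounds to 0.03
Risk-neutral Pr[S_T > K] = N(d₂) = N(0.03) = 0.5120

0.5120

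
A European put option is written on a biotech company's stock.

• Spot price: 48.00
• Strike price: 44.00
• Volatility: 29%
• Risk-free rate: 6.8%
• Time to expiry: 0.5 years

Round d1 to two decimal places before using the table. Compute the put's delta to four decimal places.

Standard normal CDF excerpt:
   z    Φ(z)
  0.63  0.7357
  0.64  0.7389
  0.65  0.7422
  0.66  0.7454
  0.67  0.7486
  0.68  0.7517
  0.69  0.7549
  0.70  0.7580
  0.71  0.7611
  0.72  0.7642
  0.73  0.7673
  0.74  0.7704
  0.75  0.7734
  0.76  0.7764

T = 0.5;  σ√T = 0.2051
d₁ = [ln(48/44) + (0.068 + ½·0.29²)·0.5] / (σ√T) = (0.0870 + 0.0550) / 0.2051 = 0.6927 → 0.69
N(d₁) = N(0.69) = 0.7549
Δ_put = N(d₁) − 1 = 0.7549 − 1 = -0.2451

-0.2451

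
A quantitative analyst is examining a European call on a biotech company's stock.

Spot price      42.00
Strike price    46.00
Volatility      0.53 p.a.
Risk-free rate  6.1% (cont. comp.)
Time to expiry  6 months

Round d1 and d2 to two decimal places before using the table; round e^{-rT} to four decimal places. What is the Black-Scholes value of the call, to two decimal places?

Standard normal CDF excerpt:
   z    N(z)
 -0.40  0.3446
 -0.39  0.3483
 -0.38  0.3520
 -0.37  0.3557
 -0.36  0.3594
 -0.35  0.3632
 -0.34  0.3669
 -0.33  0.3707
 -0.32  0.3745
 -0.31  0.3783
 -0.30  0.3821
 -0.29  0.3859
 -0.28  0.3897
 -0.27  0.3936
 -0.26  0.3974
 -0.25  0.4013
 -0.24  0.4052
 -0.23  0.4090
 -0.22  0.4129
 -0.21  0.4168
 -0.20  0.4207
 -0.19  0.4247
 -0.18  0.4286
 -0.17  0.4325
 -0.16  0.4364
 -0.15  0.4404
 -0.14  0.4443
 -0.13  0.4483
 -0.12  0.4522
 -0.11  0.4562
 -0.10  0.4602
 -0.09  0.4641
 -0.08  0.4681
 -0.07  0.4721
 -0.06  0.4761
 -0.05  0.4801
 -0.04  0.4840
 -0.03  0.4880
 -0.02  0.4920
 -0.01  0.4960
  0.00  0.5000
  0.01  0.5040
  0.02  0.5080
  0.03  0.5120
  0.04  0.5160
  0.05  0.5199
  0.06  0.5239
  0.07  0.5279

σ√T = 0.53 × 0.7071 = 0.3748
d₁ = [ln(42/46) + (0.061 + 0.53²/2)·0.5] / 0.3748 = [-0.0910 + 0.1007] / 0.3748 = 0.0260 ≈ 0.03
d₂ = d₁ − σ√T = 0.0260 − 0.3748 = -0.3487 ≈ -0.35
exp(−rT) = exp(−0.061·0.5) = 0.9700
N(d₁) = N(0.03) = 0.5120;  N(d₂) = N(-0.35) = 0.3632
C = 42·0.5120 − 46·0.9700·0.3632 = 21.5040 − 16.2060 = 5.2980

5.30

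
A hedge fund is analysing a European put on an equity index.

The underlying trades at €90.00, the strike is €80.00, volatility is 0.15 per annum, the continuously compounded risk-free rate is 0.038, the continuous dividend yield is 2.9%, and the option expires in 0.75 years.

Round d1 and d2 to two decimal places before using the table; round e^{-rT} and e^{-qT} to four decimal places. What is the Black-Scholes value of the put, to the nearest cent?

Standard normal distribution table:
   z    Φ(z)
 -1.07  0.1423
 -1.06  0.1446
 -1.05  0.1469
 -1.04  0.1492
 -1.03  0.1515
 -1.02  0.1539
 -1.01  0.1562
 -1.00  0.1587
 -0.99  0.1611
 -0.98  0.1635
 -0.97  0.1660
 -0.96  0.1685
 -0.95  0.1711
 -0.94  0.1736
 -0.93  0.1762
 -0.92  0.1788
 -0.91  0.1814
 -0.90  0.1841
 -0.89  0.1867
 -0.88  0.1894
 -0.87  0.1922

€0.96

σ√T = 0.15 × 0.8660 = 0.1299
d₁ = [ln(90/80) + (0.038 − 0.029 + ½·0.15²)·0.75] / (σ√T) = (0.1178 + 0.0152) / 0.1299 = 1.0236 → 1.02
d₂ = 1.0236 − 0.1299 = 0.8937 → 0.89
e^(−qT) = e^(−0.029·0.75) = 0.9785;  e^(−rT) = e^(−0.038·0.75) = 0.9719
N(−d₂) = N(-0.89) = 0.1867;  N(−d₁) = N(-1.02) = 0.1539
P = 80·0.9719·0.1867 − 90·0.9785·0.1539 = 14.5163 − 13.5532 = 0.9631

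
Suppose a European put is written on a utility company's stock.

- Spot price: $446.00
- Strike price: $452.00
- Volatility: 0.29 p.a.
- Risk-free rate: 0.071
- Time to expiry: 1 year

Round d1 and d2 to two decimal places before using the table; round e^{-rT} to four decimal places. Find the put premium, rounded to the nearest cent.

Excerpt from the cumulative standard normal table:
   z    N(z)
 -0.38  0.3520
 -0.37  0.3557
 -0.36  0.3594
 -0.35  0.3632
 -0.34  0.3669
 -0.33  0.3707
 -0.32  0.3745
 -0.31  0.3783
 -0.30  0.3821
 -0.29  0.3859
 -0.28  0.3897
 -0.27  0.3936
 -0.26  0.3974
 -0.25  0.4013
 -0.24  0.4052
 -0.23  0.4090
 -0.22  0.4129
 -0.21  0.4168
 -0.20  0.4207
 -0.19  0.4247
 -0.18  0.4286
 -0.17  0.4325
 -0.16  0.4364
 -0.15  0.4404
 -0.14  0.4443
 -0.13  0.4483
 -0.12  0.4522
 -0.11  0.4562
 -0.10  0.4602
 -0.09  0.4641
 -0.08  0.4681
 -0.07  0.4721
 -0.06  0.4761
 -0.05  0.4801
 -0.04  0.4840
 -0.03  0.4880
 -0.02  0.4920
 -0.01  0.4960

T = 1;  σ√T = 0.2900
d₁ = [ln(446/452) + (0.071 + 0.29²/2)·1] / 0.2900 = [-0.0134 + 0.1130] / 0.2900 = 0.3437 ≈ 0.34
d₂ = d₁ − σ√T = 0.3437 − 0.2900 = 0.0537 ≈ 0.05
e^(−rT) = e^(−0.071·1) = 0.9315
P = 452·0.9315·N(-0.05) − 446·N(-0.34) = 452·0.9315·0.4801 − 446·0.3669 = 202.1403 − 163.6374 = 38.5029

$38.50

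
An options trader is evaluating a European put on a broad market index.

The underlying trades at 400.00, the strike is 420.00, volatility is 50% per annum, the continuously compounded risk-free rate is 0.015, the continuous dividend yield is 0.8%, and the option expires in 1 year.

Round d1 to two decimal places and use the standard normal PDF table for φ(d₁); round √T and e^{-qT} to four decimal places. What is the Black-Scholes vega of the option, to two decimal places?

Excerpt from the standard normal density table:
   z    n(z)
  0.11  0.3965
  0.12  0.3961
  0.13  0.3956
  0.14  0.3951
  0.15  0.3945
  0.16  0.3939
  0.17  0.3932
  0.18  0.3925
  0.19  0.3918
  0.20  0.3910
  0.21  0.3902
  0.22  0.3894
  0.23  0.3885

156.02

σ√T = 0.5·√1 = 0.5000
d₁ = [ln(400/420) + (0.015 − 0.008 + ½·0.5²)·1] / (σ√T) = (-0.0488 + 0.1320) / 0.5000 = 0.1664 → 0.17
√T = √1 = 1.0000
φ(d₁) = φ(0.17) = 0.3932
exp(−qT) = exp(−0.008·1) = 0.9920
vega = S·exp(−qT)·φ(d₁)·√T = 400·0.9920·0.3932·1.0000 = 156.0218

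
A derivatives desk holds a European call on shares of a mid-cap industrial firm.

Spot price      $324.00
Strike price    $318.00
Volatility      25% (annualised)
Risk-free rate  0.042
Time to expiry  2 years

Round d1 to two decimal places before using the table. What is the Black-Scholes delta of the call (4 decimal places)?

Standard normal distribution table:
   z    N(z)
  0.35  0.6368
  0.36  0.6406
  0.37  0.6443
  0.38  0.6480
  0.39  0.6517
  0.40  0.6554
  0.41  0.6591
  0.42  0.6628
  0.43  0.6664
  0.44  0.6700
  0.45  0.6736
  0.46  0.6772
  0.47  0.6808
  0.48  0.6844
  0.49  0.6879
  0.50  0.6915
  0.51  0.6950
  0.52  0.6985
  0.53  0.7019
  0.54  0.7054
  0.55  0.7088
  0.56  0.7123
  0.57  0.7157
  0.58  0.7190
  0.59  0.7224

0.6808

σ√T = 0.25·√2 = 0.3536
ln(S/K) + (r + σ²/2)T = ln(324/318) + (0.042 + 0.25²/2)·2 = 0.0187 + 0.1465 = 0.1652
d₁ = 0.1652 / 0.3536 = 0.4672 → 0.47
N(d₁) = N(0.47) = 0.6808
Δ_call = N(d₁) = 0.6808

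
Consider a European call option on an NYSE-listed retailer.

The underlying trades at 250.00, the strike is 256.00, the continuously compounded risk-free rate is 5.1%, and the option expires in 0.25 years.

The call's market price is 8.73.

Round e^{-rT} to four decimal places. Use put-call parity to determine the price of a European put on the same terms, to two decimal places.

11.48

exp(−rT) = exp(−0.051·0.25) = 0.9873
Put-call parity: C − P = S − K·e^(−rT) = 250 − 256·0.9873 = 250 − 252.7488 = -2.7488
P = C − (C − P) = 8.73 − (-2.7488) = 11.4788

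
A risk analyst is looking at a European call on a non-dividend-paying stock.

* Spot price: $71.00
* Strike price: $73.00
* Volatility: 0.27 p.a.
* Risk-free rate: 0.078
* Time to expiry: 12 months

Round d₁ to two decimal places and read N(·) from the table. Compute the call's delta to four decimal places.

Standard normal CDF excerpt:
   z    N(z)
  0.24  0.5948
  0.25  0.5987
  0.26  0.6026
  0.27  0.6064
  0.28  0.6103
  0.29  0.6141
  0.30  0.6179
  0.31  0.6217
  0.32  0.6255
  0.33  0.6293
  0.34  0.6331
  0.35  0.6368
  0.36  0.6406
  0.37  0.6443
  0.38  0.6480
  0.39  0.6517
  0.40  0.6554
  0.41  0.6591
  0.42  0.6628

0.6255

T = 1;  σ√T = 0.2700
d₁ = [ln(71/73) + (0.078 + ½·0.27²)·1] / (σ√T) = (-0.0278 + 0.1144) / 0.2700 = 0.3210 which rounds to 0.32
N(d₁) = N(0.32) = 0.6255
Δ_call = N(d₁) = 0.6255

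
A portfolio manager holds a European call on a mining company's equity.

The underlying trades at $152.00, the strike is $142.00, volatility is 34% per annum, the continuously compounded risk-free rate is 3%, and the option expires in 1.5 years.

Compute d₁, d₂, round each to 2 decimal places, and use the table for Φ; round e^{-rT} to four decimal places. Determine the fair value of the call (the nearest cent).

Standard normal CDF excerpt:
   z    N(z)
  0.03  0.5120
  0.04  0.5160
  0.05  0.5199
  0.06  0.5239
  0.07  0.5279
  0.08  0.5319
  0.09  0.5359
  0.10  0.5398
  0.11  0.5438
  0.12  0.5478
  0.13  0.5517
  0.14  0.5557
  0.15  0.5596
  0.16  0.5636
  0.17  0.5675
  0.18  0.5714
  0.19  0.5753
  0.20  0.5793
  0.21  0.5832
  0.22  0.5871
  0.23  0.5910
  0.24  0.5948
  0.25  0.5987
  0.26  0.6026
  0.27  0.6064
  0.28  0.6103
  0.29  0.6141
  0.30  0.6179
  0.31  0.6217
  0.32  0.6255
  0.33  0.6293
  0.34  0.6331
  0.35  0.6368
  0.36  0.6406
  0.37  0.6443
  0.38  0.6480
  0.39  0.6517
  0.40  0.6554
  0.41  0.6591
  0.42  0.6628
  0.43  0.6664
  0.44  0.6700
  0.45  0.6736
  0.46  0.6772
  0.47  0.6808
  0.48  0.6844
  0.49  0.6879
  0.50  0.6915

$32.91

T = 1.5;  σ√T = 0.4164
ln(S/K) + (r + σ²/2)T = ln(152/142) + (0.03 + 0.34²/2)·1.5 = 0.0681 + 0.1317 = 0.1998
d₁ = 0.1998 / 0.4164 = 0.4797 which rounds to 0.48
d₂ = d₁ − σ√T = 0.4797 − 0.4164 = 0.0633 which rounds to 0.06
exp(−rT) = exp(−0.03·1.5) = 0.9560
N(d₁) = N(0.48) = 0.6844;  N(d₂) = N(0.06) = 0.5239
C = 152·0.6844 − 142·0.9560·0.5239 = 104.0288 − 71.1205 = 32.9083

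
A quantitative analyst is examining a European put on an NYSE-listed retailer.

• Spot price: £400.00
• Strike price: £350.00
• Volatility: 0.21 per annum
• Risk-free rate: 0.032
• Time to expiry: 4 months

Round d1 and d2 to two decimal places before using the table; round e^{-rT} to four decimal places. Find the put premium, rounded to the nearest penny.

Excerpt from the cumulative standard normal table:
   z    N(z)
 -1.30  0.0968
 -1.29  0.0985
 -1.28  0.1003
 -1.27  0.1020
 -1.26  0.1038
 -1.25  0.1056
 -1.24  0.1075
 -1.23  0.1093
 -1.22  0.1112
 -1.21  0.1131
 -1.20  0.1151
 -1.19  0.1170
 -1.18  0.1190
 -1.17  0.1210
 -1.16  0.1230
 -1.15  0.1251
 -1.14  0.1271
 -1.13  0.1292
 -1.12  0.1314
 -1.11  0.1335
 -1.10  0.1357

£2.50

T = 0.3333;  σ√T = 0.1212
d₁ = [ln(400/350) + (0.032 + 0.21²/2)·0.3333] / 0.1212 = [0.1335 + 0.0180] / 0.1212 = 1.2499 → 1.25
d₂ = d₁ − σ√T = 1.2499 − 0.1212 = 1.1287 → 1.13
exp(−rT) = exp(−0.032·0.3333) = 0.9894
N(−d₂) = N(-1.13) = 0.1292;  N(−d₁) = N(-1.25) = 0.1056
P = 350·0.9894·0.1292 − 400·0.1056 = 44.7407 − 42.2400 = 2.5007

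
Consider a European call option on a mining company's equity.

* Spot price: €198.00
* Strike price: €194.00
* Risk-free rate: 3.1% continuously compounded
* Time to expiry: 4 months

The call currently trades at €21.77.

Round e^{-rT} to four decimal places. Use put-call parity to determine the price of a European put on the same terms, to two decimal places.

exp(−rT) = exp(−0.031·0.3333) = 0.9897
Put-call parity: C − P = S − K·e^(−rT) = 198 − 194·0.9897 = 198 − 192.0018 = 5.9982
P = C − (C − P) = 21.77 − (5.9982) = 15.7718

€15.77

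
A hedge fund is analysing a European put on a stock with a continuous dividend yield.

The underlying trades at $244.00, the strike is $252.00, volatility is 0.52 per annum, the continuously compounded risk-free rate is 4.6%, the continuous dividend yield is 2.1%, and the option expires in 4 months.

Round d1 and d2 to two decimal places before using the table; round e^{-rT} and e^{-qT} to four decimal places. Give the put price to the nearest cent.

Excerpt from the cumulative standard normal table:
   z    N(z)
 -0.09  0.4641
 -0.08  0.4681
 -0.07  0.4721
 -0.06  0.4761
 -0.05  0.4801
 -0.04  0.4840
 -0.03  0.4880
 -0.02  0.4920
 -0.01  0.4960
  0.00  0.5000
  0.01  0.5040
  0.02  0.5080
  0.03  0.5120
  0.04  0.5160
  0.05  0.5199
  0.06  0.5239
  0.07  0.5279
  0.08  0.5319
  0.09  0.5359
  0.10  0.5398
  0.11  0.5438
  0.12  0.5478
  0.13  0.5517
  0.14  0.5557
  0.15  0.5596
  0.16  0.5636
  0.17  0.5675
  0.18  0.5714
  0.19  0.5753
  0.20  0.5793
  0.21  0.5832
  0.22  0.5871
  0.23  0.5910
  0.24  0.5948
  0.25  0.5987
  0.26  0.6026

$32.28

σ√T = 0.52 × 0.5774 = 0.3002
d₁ = [ln(244/252) + (0.046 − 0.021 + ½·0.52²)·0.3333] / (σ√T) = (-0.0323 + 0.0534) / 0.3002 = 0.0704 which rounds to 0.07
d₂ = 0.0704 − 0.3002 = -0.2298 which rounds to -0.23
exp(−qT) = exp(−0.021·0.3333) = 0.9930;  exp(−rT) = exp(−0.046·0.3333) = 0.9848
P = 252·0.9848·N(0.23) − 244·0.9930·N(-0.07) = 252·0.9848·0.5910 − 244·0.9930·0.4721 = 146.6682 − 114.3861 = 32.2822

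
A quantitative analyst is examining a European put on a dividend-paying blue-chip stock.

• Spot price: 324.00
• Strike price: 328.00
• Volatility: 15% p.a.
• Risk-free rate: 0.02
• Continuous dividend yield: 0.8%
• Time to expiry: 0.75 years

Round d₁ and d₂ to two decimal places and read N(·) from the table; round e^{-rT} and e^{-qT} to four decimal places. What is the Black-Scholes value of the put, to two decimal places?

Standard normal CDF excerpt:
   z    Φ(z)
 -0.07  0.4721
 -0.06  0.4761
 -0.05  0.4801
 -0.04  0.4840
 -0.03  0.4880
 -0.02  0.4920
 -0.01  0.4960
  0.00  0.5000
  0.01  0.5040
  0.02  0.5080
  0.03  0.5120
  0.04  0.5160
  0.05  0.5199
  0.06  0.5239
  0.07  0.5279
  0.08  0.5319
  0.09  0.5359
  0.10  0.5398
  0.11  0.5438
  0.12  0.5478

17.28

T = 0.75;  σ√T = 0.1299
ln(S/K) + (r − q + σ²/2)T = ln(324/328) + (0.02 − 0.008 + 0.15²/2)·0.75 = -0.0123 + 0.0174 = 0.0052
d₁ = 0.0052 / 0.1299 = 0.0398 → 0.04
d₂ = d₁ − σ√T = 0.0398 − 0.1299 = -0.0901 → -0.09
e^(−qT) = e^(−0.008·0.75) = 0.9940;  e^(−rT) = e^(−0.02·0.75) = 0.9851
N(−d₂) = N(0.09) = 0.5359;  N(−d₁) = N(-0.04) = 0.4840
P = 328·0.9851·0.5359 − 324·0.9940·0.4840 = 173.1561 − 155.8751 = 17.2810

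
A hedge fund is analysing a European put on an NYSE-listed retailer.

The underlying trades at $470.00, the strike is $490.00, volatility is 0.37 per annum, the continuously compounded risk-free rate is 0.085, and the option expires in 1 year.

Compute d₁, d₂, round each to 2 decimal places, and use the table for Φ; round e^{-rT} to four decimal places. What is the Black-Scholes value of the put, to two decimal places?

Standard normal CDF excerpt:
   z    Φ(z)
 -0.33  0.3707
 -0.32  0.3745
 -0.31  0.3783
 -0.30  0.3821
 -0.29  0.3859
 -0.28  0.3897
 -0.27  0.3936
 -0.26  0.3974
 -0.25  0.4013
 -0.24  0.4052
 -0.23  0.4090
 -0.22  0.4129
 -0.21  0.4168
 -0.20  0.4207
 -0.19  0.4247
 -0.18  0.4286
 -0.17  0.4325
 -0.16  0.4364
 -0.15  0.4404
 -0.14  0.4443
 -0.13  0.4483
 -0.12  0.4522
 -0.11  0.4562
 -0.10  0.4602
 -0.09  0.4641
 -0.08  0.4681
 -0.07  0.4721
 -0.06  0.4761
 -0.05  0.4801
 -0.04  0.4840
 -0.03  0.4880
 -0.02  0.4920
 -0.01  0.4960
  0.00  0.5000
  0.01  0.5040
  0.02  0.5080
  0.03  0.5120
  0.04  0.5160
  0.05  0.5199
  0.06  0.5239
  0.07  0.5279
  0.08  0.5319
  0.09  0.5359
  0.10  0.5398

$58.00

T = 1;  σ√T = 0.3700
d₁ = [ln(470/490) + (0.085 + ½·0.37²)·1] / (σ√T) = (-0.0417 + 0.1535) / 0.3700 = 0.3021 → 0.30
d₂ = 0.3021 − 0.3700 = -0.0679 → -0.07
e^(−rT) = e^(−0.085·1) = 0.9185
P = 490·0.9185·N(0.07) − 470·N(-0.30) = 490·0.9185·0.5279 − 470·0.3821 = 237.5893 − 179.5870 = 58.0023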